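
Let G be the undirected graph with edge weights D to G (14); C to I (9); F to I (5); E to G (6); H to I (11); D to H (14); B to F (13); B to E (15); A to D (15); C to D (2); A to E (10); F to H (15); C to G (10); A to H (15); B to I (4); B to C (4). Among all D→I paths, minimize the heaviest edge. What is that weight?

Some routes from D to I:
D -> C -> B -> I: max(2, 4, 4) = 4
D -> G -> C -> I: max(14, 10, 9) = 14
D -> C -> B -> F -> I: max(2, 4, 13, 5) = 13
D -> H -> I: max(14, 11) = 14
D -> C -> I: max(2, 9) = 9
Best route has worst link 4.

4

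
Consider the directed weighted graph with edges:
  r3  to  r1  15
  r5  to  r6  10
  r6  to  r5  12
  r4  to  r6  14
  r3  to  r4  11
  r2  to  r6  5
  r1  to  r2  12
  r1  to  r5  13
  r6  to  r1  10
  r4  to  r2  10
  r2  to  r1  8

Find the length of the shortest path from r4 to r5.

Candidate routes:
r4 → r2 → r6 → r1 → r5: 10 + 5 + 10 + 13 = 38
r4 → r2 → r6 → r5: 10 + 5 + 12 = 27
r4 → r6 → r1 → r5: 14 + 10 + 13 = 37
r4 → r2 → r1 → r5: 10 + 8 + 13 = 31
r4 → r6 → r5: 14 + 12 = 26
Best route has total 26.

26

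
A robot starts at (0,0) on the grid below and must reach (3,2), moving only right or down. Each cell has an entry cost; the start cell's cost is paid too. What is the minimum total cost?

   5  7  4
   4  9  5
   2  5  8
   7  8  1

Cheapest: [0,0] → [1,0] → [2,0] → [2,1] → [2,2] → [3,2]
  5 + 4 + 2 + 5 + 8 + 1 = 25
For comparison, the top-then-right route costs 30.

25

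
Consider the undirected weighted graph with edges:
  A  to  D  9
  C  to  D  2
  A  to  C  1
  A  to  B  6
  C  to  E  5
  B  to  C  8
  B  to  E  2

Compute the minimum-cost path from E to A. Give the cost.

Comparing a few candidate routes:
E → C → A: 5 + 1 = 6
E → B → C → A: 2 + 8 + 1 = 11
E → B → A: 2 + 6 = 8
Shortest: 6.

6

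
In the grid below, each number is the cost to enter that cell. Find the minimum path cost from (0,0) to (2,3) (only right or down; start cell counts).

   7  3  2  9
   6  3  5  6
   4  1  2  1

Path r0c0 r0c1 r1c1 r2c1 r2c2 r2c3: 7 + 3 + 3 + 1 + 2 + 1 = 17.
(Top row then right column would cost 28.)

17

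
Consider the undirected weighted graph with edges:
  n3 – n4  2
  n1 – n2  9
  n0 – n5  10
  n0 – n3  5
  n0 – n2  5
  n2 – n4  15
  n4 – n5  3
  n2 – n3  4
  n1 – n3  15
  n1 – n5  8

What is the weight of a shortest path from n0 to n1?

Checking several routes:
n0 - n3 - n1: 5 + 15 = 20
n0 - n2 - n1: 5 + 9 = 14
n0 - n3 - n2 - n1: 5 + 4 + 9 = 18
n0 - n5 - n1: 10 + 8 = 18
n0 - n3 - n4 - n5 - n1: 5 + 2 + 3 + 8 = 18
n0 - n2 - n3 - n4 - n5 - n1: 5 + 4 + 2 + 3 + 8 = 22
The minimum is 14.

14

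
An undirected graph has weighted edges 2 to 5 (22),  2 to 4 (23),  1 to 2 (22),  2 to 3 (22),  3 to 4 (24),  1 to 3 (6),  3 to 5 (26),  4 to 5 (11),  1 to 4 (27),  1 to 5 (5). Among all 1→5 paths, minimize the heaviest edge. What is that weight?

Some routes from 1 to 5:
1 -> 2 -> 4 -> 5: max(22, 23, 11) = 23
1 -> 3 -> 2 -> 5: max(6, 22, 22) = 22
1 -> 5: max(5) = 5
1 -> 2 -> 5: max(22, 22) = 22
Smallest bottleneck: 5.

5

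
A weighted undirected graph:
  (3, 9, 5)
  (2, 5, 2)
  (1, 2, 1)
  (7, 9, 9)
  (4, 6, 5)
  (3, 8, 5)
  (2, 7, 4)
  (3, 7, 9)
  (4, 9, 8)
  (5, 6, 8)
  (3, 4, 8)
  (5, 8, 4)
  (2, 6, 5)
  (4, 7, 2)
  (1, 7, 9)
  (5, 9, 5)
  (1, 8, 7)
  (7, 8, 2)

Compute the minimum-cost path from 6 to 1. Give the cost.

Checking several routes:
6 - 4 - 7 - 8 - 1: 5 + 2 + 2 + 7 = 16
6 - 4 - 7 - 2 - 1: 5 + 2 + 4 + 1 = 12
6 - 4 - 7 - 8 - 5 - 2 - 1: 5 + 2 + 2 + 4 + 2 + 1 = 16
6 - 5 - 2 - 1: 8 + 2 + 1 = 11
6 - 2 - 1: 5 + 1 = 6
Shortest: 6.

6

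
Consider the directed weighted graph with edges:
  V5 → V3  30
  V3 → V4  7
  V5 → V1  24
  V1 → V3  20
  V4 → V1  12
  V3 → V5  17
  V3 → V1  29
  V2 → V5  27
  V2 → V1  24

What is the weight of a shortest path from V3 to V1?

19

Paths from V3 to V1:
V3-V4-V1: 7 + 12 = 19
V3-V1: 29
V3-V5-V1: 17 + 24 = 41
The minimum is 19.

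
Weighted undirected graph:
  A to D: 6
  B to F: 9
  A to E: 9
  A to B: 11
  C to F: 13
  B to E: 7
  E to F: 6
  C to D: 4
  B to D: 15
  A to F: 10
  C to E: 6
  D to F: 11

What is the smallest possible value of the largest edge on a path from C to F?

6

A few of the C→F routes:
C→D→A→F: max(4, 6, 10) = 10
C→E→B→F: max(6, 7, 9) = 9
C→D→A→E→B→F: max(4, 6, 9, 7, 9) = 9
C→E→F: max(6, 6) = 6
C→E→A→F: max(6, 9, 10) = 10
C→D→A→E→F: max(4, 6, 9, 6) = 9
Best route has worst link 6.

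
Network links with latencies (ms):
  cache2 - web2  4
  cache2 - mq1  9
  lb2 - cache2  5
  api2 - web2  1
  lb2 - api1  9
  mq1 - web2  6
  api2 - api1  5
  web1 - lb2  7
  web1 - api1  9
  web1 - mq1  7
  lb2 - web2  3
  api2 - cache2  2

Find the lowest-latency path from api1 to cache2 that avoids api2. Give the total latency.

14

A few of the api1→cache2 routes:
api1 -> lb2 -> web2 -> cache2: 9 + 3 + 4 = 16
api1 -> web1 -> lb2 -> cache2: 9 + 7 + 5 = 21
api1 -> lb2 -> cache2: 9 + 5 = 14
The minimum is 14 ms.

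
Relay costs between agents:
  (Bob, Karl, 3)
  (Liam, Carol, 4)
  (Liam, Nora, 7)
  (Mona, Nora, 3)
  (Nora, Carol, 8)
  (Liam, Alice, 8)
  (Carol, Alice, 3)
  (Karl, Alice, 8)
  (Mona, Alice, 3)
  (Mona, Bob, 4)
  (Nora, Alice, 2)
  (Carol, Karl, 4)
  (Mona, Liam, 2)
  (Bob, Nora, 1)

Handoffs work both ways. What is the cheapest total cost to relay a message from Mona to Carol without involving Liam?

6

Comparing a few candidate routes:
Mona → Bob → Nora → Alice → Carol: 4 + 1 + 2 + 3 = 10
Mona → Nora → Alice → Carol: 3 + 2 + 3 = 8
Mona → Alice → Carol: 3 + 3 = 6
The minimum is 6.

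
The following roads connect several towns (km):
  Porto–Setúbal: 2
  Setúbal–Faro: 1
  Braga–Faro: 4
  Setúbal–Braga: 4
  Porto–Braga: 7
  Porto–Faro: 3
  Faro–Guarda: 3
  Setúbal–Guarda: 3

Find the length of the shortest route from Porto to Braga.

6

Comparing a few candidate routes:
Porto - Faro - Setúbal - Braga: 3 + 1 + 4 = 8
Porto - Setúbal - Faro - Braga: 2 + 1 + 4 = 7
Porto - Setúbal - Braga: 2 + 4 = 6
Porto - Braga: 7
Porto - Faro - Braga: 3 + 4 = 7
Shortest: 6 km.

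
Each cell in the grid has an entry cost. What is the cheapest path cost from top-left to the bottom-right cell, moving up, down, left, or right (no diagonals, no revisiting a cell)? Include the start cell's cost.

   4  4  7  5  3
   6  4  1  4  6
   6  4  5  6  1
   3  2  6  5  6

30

One optimal route is r0c0 r0c1 r1c1 r1c2 r1c3 r1c4 r2c4 r3c4.
Its cost is 4 + 4 + 4 + 1 + 4 + 6 + 1 + 6 = 30.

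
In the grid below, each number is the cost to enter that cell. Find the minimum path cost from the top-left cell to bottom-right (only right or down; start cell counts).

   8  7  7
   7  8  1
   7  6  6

29

Best path: (0,0) -> (0,1) -> (0,2) -> (1,2) -> (2,2)
Cost: 8 + 7 + 7 + 1 + 6 = 29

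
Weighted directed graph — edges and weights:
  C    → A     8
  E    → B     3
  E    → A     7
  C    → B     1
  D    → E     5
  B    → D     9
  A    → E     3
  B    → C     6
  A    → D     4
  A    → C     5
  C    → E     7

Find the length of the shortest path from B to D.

Candidate routes:
B→D: 9
B→C→E→A→D: 6 + 7 + 7 + 4 = 24
B→C→A→D: 6 + 8 + 4 = 18
The minimum is 9.

9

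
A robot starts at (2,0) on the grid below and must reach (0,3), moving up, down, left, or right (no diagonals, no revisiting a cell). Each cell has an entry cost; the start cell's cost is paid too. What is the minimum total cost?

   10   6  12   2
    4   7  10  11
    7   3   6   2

One optimal route is (2,0) (2,1) (2,2) (2,3) (1,3) (0,3).
Its cost is 7 + 3 + 6 + 2 + 11 + 2 = 31.

31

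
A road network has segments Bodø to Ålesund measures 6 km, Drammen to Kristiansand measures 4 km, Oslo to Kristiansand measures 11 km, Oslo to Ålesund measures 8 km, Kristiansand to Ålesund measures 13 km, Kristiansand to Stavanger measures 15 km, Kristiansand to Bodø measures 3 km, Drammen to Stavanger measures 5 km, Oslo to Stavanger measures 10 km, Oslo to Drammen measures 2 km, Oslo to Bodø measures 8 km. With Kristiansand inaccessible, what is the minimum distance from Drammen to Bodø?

A few of the Drammen→Bodø routes:
Drammen-Oslo-Ålesund-Bodø: 2 + 8 + 6 = 16
Drammen-Oslo-Bodø: 2 + 8 = 10
Drammen-Stavanger-Oslo-Bodø: 5 + 10 + 8 = 23
The minimum is 10 km.

10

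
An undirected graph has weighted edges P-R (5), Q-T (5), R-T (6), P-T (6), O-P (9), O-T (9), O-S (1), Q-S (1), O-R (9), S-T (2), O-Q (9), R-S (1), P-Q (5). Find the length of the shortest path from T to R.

3

Checking several routes:
T-R: 6
T-Q-S-R: 5 + 1 + 1 = 7
T-S-R: 2 + 1 = 3
T-O-S-R: 9 + 1 + 1 = 11
The minimum is 3.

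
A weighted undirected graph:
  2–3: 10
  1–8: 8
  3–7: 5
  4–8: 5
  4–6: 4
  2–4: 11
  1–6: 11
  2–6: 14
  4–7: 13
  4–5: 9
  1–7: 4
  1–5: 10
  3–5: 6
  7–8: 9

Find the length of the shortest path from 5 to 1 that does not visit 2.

10

Checking several routes:
5 → 3 → 7 → 1: 6 + 5 + 4 = 15
5 → 4 → 8 → 1: 9 + 5 + 8 = 22
5 → 4 → 6 → 1: 9 + 4 + 11 = 24
5 → 1: 10
5 → 4 → 7 → 1: 9 + 13 + 4 = 26
Best route has total 10.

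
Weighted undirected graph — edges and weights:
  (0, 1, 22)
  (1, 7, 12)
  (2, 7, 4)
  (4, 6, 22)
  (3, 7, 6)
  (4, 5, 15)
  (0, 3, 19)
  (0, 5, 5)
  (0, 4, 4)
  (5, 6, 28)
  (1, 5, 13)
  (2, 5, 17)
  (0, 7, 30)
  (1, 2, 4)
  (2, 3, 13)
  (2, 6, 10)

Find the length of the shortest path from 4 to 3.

23

Comparing a few candidate routes:
4 → 0 → 3: 4 + 19 = 23
4 → 0 → 5 → 1 → 2 → 7 → 3: 4 + 5 + 13 + 4 + 4 + 6 = 36
4 → 0 → 5 → 2 → 7 → 3: 4 + 5 + 17 + 4 + 6 = 36
Shortest: 23.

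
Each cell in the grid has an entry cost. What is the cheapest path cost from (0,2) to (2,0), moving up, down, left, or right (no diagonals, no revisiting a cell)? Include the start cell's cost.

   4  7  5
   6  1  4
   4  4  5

18

Cheapest: (0,2) (1,2) (1,1) (2,1) (2,0)
  5 + 4 + 1 + 4 + 4 = 18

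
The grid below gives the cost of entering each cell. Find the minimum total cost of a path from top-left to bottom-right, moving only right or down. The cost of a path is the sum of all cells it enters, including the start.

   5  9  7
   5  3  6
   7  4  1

18

Best path: r0c0 → r1c0 → r1c1 → r2c1 → r2c2
Cost: 5 + 5 + 3 + 4 + 1 = 18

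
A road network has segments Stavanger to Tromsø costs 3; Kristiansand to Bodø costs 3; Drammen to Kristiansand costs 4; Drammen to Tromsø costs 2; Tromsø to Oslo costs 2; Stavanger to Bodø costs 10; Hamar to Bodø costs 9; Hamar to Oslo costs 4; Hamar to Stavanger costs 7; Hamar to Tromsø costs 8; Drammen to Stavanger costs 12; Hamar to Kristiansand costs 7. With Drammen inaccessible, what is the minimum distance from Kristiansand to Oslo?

Checking several routes:
Kristiansand-Bodø-Hamar-Oslo: 3 + 9 + 4 = 16
Kristiansand-Hamar-Oslo: 7 + 4 = 11
Kristiansand-Bodø-Stavanger-Tromsø-Oslo: 3 + 10 + 3 + 2 = 18
Kristiansand-Hamar-Tromsø-Oslo: 7 + 8 + 2 = 17
The minimum is 11.

11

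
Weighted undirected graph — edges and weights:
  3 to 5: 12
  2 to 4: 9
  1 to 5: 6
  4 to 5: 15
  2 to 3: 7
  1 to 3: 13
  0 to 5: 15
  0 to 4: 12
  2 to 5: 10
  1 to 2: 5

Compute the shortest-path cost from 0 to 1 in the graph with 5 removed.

Candidate routes:
0→4→2→1: 12 + 9 + 5 = 26
0→4→2→3→1: 12 + 9 + 7 + 13 = 41
The minimum is 26.

26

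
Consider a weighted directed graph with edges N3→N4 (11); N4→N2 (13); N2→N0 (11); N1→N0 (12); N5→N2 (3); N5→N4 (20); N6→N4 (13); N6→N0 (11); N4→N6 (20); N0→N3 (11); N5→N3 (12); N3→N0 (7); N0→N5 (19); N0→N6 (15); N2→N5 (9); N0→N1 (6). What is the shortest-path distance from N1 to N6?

Candidate routes:
N1 - N0 - N6: 12 + 15 = 27
N1 - N0 - N3 - N4 - N6: 12 + 11 + 11 + 20 = 54
N1 - N0 - N5 - N4 - N6: 12 + 19 + 20 + 20 = 71
N1 - N0 - N5 - N3 - N4 - N6: 12 + 19 + 12 + 11 + 20 = 74
Shortest: 27.

27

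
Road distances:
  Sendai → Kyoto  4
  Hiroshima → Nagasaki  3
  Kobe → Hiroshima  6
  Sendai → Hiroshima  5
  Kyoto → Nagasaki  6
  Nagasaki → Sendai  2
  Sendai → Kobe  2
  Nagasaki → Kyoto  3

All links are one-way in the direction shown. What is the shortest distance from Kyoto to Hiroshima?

Routes from Kyoto to Hiroshima:
Kyoto→Nagasaki→Sendai→Kobe→Hiroshima: 6 + 2 + 2 + 6 = 16
Kyoto→Nagasaki→Sendai→Hiroshima: 6 + 2 + 5 = 13
Best route has total 13.

13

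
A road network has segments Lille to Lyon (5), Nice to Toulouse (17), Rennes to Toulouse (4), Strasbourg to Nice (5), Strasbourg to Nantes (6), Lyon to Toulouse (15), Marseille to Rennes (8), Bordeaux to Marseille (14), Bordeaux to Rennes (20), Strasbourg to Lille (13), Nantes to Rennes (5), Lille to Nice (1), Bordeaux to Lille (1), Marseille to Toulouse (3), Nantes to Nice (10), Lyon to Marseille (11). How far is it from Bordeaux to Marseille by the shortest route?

A few of the Bordeaux→Marseille routes:
Bordeaux -> Lille -> Nice -> Toulouse -> Marseille: 1 + 1 + 17 + 3 = 22
Bordeaux -> Lille -> Nice -> Strasbourg -> Nantes -> Rennes -> Toulouse -> Marseille: 1 + 1 + 5 + 6 + 5 + 4 + 3 = 25
Bordeaux -> Lille -> Nice -> Nantes -> Rennes -> Toulouse -> Marseille: 1 + 1 + 10 + 5 + 4 + 3 = 24
Bordeaux -> Marseille: 14
Bordeaux -> Lille -> Lyon -> Marseille: 1 + 5 + 11 = 17
Bordeaux -> Lille -> Lyon -> Toulouse -> Marseille: 1 + 5 + 15 + 3 = 24
The minimum is 14.

14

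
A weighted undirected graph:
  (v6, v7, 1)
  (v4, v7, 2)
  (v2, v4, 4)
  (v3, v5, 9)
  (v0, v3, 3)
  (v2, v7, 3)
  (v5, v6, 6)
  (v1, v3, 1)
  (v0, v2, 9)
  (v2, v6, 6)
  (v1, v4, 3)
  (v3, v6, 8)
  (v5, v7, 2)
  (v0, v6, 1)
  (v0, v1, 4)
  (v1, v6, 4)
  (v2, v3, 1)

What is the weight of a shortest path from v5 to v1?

A few of the v5→v1 routes:
v5 -> v7 -> v2 -> v3 -> v1: 2 + 3 + 1 + 1 = 7
v5 -> v7 -> v6 -> v1: 2 + 1 + 4 = 7
v5 -> v7 -> v4 -> v1: 2 + 2 + 3 = 7
Best route has total 7.

7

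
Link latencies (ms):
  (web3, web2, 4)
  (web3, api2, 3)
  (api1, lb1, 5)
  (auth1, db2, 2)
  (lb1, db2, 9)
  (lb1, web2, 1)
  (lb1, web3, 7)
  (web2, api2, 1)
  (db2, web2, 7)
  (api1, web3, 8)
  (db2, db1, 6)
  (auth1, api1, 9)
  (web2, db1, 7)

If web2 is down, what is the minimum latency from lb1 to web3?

Routes from lb1 to web3 avoiding web2:
lb1-db2-auth1-api1-web3: 9 + 2 + 9 + 8 = 28
lb1-api1-web3: 5 + 8 = 13
lb1-web3: 7
Best route has total 7 ms.

7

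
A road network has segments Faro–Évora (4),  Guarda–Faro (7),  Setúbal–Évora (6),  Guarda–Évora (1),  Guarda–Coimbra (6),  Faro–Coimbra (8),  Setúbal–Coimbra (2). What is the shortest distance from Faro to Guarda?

Checking several routes:
Faro -> Guarda: 7
Faro -> Coimbra -> Guarda: 8 + 6 = 14
Faro -> Évora -> Guarda: 4 + 1 = 5
Best route has total 5 km.

5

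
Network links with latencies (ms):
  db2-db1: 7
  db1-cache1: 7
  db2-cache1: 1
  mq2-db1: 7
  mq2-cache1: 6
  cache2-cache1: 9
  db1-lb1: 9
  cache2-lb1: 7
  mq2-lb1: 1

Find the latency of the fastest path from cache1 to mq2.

6

Checking several routes:
cache1 -> cache2 -> lb1 -> mq2: 9 + 7 + 1 = 17
cache1 -> db2 -> db1 -> mq2: 1 + 7 + 7 = 15
cache1 -> db1 -> lb1 -> mq2: 7 + 9 + 1 = 17
cache1 -> mq2: 6
cache1 -> db1 -> mq2: 7 + 7 = 14
The minimum is 6 ms.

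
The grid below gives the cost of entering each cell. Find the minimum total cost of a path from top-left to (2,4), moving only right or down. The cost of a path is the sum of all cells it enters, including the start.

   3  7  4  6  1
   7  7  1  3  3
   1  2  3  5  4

Take (0,0) -> (0,1) -> (0,2) -> (1,2) -> (1,3) -> (1,4) -> (2,4) for a total of 3 + 7 + 4 + 1 + 3 + 3 + 4 = 25.

25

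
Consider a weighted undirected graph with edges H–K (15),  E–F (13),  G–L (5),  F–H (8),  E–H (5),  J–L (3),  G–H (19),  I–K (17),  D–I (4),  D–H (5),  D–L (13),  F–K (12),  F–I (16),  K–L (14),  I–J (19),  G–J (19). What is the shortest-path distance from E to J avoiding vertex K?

26

Some routes from E to J avoiding K:
E → F → H → D → L → J: 13 + 8 + 5 + 13 + 3 = 42
E → H → G → L → J: 5 + 19 + 5 + 3 = 32
E → H → D → L → J: 5 + 5 + 13 + 3 = 26
E → H → D → I → J: 5 + 5 + 4 + 19 = 33
The minimum is 26.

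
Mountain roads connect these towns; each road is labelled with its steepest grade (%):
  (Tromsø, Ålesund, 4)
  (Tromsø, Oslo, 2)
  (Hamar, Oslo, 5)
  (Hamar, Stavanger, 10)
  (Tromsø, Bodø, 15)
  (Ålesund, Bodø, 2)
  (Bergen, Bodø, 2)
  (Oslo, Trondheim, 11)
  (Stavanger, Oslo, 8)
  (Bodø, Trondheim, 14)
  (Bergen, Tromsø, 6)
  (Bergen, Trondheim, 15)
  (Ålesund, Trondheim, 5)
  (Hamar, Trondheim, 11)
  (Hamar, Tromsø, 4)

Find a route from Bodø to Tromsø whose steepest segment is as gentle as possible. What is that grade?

Checking several routes:
Bodø → Ålesund → Trondheim → Oslo → Tromsø: max(2, 5, 11, 2) = 11
Bodø → Bergen → Tromsø: max(2, 6) = 6
Bodø → Ålesund → Trondheim → Oslo → Stavanger → Hamar → Tromsø: max(2, 5, 11, 8, 10, 4) = 11
Bodø → Ålesund → Tromsø: max(2, 4) = 4
Best route has worst link 4%.

4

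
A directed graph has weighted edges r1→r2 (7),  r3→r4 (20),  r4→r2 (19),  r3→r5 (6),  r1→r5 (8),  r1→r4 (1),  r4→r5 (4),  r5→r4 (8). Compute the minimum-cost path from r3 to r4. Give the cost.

14

Routes from r3 to r4:
r3-r5-r4: 6 + 8 = 14
r3-r4: 20
Shortest: 14.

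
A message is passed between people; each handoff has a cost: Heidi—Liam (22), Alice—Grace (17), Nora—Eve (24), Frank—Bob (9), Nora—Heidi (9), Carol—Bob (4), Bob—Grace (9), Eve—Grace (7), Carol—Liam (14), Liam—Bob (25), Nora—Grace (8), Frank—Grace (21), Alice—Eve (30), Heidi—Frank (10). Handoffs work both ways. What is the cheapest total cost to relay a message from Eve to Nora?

15

A few of the Eve→Nora routes:
Eve → Grace → Frank → Heidi → Nora: 7 + 21 + 10 + 9 = 47
Eve → Grace → Bob → Carol → Liam → Heidi → Nora: 7 + 9 + 4 + 14 + 22 + 9 = 65
Eve → Grace → Bob → Frank → Heidi → Nora: 7 + 9 + 9 + 10 + 9 = 44
Eve → Nora: 24
Eve → Grace → Nora: 7 + 8 = 15
Eve → Alice → Grace → Nora: 30 + 17 + 8 = 55
Shortest: 15.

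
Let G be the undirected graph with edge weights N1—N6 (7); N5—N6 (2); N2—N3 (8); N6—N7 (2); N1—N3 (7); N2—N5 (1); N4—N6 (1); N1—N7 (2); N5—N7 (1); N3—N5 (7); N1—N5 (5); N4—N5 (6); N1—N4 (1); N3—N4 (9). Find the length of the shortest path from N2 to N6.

3

A few of the N2→N6 routes:
N2→N5→N4→N6: 1 + 6 + 1 = 8
N2→N5→N7→N6: 1 + 1 + 2 = 4
N2→N5→N1→N7→N6: 1 + 5 + 2 + 2 = 10
N2→N5→N7→N1→N4→N6: 1 + 1 + 2 + 1 + 1 = 6
N2→N5→N1→N4→N6: 1 + 5 + 1 + 1 = 8
N2→N5→N6: 1 + 2 = 3
Shortest: 3.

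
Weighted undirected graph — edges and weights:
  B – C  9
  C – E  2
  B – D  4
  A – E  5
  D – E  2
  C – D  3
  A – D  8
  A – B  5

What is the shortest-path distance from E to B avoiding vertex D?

10

Routes from E to B avoiding D:
E - C - B: 2 + 9 = 11
E - A - B: 5 + 5 = 10
The minimum is 10.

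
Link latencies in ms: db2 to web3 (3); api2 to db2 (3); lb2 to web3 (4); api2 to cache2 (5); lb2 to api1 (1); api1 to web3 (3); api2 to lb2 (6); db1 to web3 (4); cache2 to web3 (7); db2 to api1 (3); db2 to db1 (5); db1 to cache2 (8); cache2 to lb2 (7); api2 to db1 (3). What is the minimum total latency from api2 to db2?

Checking several routes:
api2 -> db2: 3
api2 -> db1 -> db2: 3 + 5 = 8
api2 -> db1 -> web3 -> db2: 3 + 4 + 3 = 10
Shortest: 3 ms.

3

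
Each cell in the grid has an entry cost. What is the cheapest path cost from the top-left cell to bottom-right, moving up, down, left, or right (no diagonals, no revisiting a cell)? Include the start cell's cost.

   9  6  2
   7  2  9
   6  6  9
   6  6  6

35

Cheapest: [0,0] -> [0,1] -> [1,1] -> [2,1] -> [3,1] -> [3,2]
  9 + 6 + 2 + 6 + 6 + 6 = 35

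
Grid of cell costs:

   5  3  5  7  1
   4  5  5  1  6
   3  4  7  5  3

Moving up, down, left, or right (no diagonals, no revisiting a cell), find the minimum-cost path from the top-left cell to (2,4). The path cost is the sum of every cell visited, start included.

27

Cheapest: (0,0) -> (0,1) -> (0,2) -> (1,2) -> (1,3) -> (2,3) -> (2,4)
  5 + 3 + 5 + 5 + 1 + 5 + 3 = 27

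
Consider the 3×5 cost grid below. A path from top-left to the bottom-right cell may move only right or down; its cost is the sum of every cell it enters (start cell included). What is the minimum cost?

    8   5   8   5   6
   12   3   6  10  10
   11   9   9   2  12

Best path: [0,0]→[0,1]→[1,1]→[1,2]→[2,2]→[2,3]→[2,4]
Cost: 8 + 5 + 3 + 6 + 9 + 2 + 12 = 45
(Top row then right column would cost 54.)

45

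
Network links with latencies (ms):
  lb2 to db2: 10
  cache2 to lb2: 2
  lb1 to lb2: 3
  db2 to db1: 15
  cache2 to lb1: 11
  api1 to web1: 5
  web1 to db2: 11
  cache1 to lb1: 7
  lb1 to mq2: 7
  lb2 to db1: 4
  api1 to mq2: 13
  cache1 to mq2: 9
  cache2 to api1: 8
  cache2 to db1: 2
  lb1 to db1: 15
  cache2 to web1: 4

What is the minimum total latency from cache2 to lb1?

5

Some routes from cache2 to lb1:
cache2 → lb1: 11
cache2 → lb2 → lb1: 2 + 3 = 5
cache2 → db1 → lb2 → lb1: 2 + 4 + 3 = 9
Shortest: 5 ms.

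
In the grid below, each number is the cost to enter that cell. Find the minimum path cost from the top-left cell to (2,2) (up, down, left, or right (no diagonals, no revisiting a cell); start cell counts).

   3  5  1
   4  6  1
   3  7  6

Best path: (0,0) -> (0,1) -> (0,2) -> (1,2) -> (2,2)
Cost: 3 + 5 + 1 + 1 + 6 = 16

16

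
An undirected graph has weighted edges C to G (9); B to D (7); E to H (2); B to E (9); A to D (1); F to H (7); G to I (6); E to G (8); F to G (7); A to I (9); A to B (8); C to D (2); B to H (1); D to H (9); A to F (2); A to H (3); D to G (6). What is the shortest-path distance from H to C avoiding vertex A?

10

Some routes from H to C avoiding A:
H-E-G-C: 2 + 8 + 9 = 19
H-B-D-C: 1 + 7 + 2 = 10
H-E-B-D-C: 2 + 9 + 7 + 2 = 20
H-D-C: 9 + 2 = 11
H-E-G-D-C: 2 + 8 + 6 + 2 = 18
Shortest: 10.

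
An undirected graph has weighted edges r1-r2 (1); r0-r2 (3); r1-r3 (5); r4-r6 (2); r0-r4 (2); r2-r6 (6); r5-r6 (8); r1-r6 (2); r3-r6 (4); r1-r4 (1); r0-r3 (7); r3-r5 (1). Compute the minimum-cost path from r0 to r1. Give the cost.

Checking several routes:
r0→r4→r6→r1: 2 + 2 + 2 = 6
r0→r2→r1: 3 + 1 = 4
r0→r4→r1: 2 + 1 = 3
r0→r2→r6→r1: 3 + 6 + 2 = 11
The minimum is 3.

3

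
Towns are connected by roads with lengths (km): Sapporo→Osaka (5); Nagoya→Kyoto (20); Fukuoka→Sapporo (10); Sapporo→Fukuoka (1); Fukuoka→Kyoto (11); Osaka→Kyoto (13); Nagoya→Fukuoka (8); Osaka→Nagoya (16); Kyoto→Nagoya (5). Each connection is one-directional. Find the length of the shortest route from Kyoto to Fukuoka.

13

Routes from Kyoto to Fukuoka:
Kyoto -> Nagoya -> Fukuoka: 5 + 8 = 13
The minimum is 13 km.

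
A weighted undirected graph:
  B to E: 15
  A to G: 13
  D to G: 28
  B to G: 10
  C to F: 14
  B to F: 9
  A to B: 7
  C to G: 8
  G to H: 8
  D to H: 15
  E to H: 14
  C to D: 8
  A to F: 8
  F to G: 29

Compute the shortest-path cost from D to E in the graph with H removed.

Some routes from D to E avoiding H:
D-C-G-B-E: 8 + 8 + 10 + 15 = 41
D-C-F-A-B-E: 8 + 14 + 8 + 7 + 15 = 52
D-C-F-B-E: 8 + 14 + 9 + 15 = 46
D-C-G-A-B-E: 8 + 8 + 13 + 7 + 15 = 51
Shortest: 41.

41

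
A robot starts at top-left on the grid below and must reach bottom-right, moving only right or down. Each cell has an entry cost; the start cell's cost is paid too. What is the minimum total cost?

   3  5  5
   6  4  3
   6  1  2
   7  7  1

16

Cheapest: r0c0→r0c1→r1c1→r2c1→r2c2→r3c2
  3 + 5 + 4 + 1 + 2 + 1 = 16
For comparison, the top-then-right route costs 19.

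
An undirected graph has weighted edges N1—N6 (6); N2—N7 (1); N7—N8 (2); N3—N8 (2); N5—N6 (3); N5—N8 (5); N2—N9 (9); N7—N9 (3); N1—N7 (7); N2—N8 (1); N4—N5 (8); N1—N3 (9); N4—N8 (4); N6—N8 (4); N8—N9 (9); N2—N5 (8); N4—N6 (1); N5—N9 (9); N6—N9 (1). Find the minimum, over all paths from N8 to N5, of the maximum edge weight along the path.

Comparing a few candidate routes:
N8 -> N2 -> N7 -> N1 -> N6 -> N5: max(1, 1, 7, 6, 3) = 7
N8 -> N6 -> N5: max(4, 3) = 4
N8 -> N5: max(5) = 5
N8 -> N4 -> N6 -> N5: max(4, 1, 3) = 4
N8 -> N2 -> N7 -> N9 -> N6 -> N5: max(1, 1, 3, 1, 3) = 3
N8 -> N7 -> N9 -> N6 -> N5: max(2, 3, 1, 3) = 3
The minimum achievable maximum is 3.

3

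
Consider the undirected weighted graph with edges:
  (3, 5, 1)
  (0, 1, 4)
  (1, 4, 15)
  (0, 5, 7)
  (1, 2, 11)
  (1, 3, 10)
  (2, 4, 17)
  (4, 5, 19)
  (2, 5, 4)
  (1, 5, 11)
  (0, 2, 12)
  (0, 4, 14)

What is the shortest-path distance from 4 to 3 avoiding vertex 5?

Comparing a few candidate routes:
4 → 2 → 1 → 3: 17 + 11 + 10 = 38
4 → 0 → 1 → 3: 14 + 4 + 10 = 28
4 → 1 → 3: 15 + 10 = 25
The minimum is 25.

25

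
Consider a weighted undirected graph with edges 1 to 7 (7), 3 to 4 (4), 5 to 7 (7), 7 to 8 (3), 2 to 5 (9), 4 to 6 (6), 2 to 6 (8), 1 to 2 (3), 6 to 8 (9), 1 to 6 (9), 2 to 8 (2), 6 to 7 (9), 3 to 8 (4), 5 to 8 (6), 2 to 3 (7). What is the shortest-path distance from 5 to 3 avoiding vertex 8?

Some routes from 5 to 3 avoiding 8:
5 -> 2 -> 3: 9 + 7 = 16
5 -> 2 -> 6 -> 4 -> 3: 9 + 8 + 6 + 4 = 27
5 -> 7 -> 1 -> 2 -> 3: 7 + 7 + 3 + 7 = 24
5 -> 7 -> 6 -> 4 -> 3: 7 + 9 + 6 + 4 = 26
The minimum is 16.

16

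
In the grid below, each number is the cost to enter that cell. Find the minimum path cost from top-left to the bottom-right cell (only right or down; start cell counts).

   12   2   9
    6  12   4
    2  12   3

One optimal route is [0,0]→[0,1]→[0,2]→[1,2]→[2,2].
Its cost is 12 + 2 + 9 + 4 + 3 = 30.

30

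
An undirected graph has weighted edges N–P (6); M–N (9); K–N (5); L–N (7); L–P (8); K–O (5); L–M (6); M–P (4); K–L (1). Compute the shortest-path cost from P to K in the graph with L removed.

11

Paths from P to K avoiding L:
P - N - K: 6 + 5 = 11
P - M - N - K: 4 + 9 + 5 = 18
Best route has total 11.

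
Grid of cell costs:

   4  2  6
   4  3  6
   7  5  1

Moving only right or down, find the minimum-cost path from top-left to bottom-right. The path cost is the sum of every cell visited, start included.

15

Best path: (0,0)→(0,1)→(1,1)→(2,1)→(2,2)
Cost: 4 + 2 + 3 + 5 + 1 = 15
For comparison, the top-then-right route costs 19.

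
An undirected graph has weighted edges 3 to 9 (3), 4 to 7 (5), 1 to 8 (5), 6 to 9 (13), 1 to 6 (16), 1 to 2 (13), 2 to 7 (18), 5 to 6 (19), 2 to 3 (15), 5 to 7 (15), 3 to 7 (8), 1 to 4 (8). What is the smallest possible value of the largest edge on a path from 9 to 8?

A few of the 9→8 routes:
9 -> 6 -> 1 -> 8: max(13, 16, 5) = 16
9 -> 3 -> 7 -> 2 -> 1 -> 8: max(3, 8, 18, 13, 5) = 18
9 -> 3 -> 7 -> 4 -> 1 -> 8: max(3, 8, 5, 8, 5) = 8
9 -> 3 -> 2 -> 7 -> 4 -> 1 -> 8: max(3, 15, 18, 5, 8, 5) = 18
9 -> 3 -> 7 -> 5 -> 6 -> 1 -> 8: max(3, 8, 15, 19, 16, 5) = 19
9 -> 3 -> 2 -> 1 -> 8: max(3, 15, 13, 5) = 15
Smallest bottleneck: 8.

8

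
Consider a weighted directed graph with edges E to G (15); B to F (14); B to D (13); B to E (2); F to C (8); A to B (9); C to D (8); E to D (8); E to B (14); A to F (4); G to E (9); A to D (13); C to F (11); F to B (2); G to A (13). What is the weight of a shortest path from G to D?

17

A few of the G→D routes:
G - A - F - B - E - D: 13 + 4 + 2 + 2 + 8 = 29
G - A - D: 13 + 13 = 26
G - E - D: 9 + 8 = 17
The minimum is 17.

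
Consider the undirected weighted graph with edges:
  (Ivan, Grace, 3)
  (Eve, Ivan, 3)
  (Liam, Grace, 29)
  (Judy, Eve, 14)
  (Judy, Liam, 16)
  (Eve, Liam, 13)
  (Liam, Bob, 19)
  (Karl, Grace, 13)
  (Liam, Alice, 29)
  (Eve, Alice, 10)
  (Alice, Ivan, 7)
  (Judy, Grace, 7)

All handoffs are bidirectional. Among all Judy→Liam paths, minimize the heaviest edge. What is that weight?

A few of the Judy→Liam routes:
Judy → Eve → Liam: max(14, 13) = 14
Judy → Grace → Ivan → Alice → Liam: max(7, 3, 7, 29) = 29
Judy → Liam: max(16) = 16
Judy → Grace → Ivan → Eve → Liam: max(7, 3, 3, 13) = 13
Judy → Grace → Ivan → Alice → Eve → Liam: max(7, 3, 7, 10, 13) = 13
The minimum achievable maximum is 13.

13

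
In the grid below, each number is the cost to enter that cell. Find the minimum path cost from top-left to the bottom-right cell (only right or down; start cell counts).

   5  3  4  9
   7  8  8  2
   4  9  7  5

Take [0,0] -> [0,1] -> [0,2] -> [1,2] -> [1,3] -> [2,3] for a total of 5 + 3 + 4 + 8 + 2 + 5 = 27.

27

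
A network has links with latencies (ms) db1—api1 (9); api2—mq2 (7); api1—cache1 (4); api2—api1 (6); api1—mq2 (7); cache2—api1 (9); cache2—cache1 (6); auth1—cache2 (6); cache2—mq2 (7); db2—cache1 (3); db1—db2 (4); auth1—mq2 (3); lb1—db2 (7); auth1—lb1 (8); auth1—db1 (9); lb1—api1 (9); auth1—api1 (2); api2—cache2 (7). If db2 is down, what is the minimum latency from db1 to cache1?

Some routes from db1 to cache1 avoiding db2:
db1 - api1 - auth1 - cache2 - cache1: 9 + 2 + 6 + 6 = 23
db1 - auth1 - cache2 - cache1: 9 + 6 + 6 = 21
db1 - auth1 - api1 - cache1: 9 + 2 + 4 = 15
db1 - api1 - cache1: 9 + 4 = 13
db1 - auth1 - mq2 - api1 - cache1: 9 + 3 + 7 + 4 = 23
db1 - api1 - cache2 - cache1: 9 + 9 + 6 = 24
Shortest: 13 ms.

13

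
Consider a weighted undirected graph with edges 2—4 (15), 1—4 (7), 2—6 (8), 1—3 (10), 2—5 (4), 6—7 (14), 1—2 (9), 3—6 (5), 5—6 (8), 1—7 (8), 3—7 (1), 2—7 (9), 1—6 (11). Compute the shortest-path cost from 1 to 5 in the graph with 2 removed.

19

Some routes from 1 to 5 avoiding 2:
1→3→6→5: 10 + 5 + 8 = 23
1→6→5: 11 + 8 = 19
1→7→6→5: 8 + 14 + 8 = 30
1→7→3→6→5: 8 + 1 + 5 + 8 = 22
Shortest: 19.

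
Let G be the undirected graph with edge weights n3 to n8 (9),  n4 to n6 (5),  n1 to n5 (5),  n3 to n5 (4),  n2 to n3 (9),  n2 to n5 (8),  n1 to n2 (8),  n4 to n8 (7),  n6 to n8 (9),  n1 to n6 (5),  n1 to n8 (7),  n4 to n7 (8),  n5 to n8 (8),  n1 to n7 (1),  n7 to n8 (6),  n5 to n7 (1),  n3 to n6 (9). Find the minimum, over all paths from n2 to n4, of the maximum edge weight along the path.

Some routes from n2 to n4:
n2 -> n1 -> n7 -> n4: max(8, 1, 8) = 8
n2 -> n1 -> n7 -> n5 -> n8 -> n4: max(8, 1, 1, 8, 7) = 8
n2 -> n1 -> n7 -> n8 -> n4: max(8, 1, 6, 7) = 8
The minimum achievable maximum is 8.

8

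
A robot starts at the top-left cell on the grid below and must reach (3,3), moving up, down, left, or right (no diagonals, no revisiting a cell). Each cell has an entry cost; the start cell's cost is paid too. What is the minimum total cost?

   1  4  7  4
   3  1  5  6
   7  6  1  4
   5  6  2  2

One optimal route is r0c0 -> r1c0 -> r1c1 -> r1c2 -> r2c2 -> r3c2 -> r3c3.
Its cost is 1 + 3 + 1 + 5 + 1 + 2 + 2 = 15.

15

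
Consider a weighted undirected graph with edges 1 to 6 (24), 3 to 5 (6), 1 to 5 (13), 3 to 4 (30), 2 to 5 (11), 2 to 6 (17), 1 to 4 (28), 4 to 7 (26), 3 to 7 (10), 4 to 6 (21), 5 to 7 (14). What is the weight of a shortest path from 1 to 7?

Checking several routes:
1→6→2→5→7: 24 + 17 + 11 + 14 = 66
1→4→3→7: 28 + 30 + 10 = 68
1→5→7: 13 + 14 = 27
1→5→3→7: 13 + 6 + 10 = 29
1→4→7: 28 + 26 = 54
Shortest: 27.

27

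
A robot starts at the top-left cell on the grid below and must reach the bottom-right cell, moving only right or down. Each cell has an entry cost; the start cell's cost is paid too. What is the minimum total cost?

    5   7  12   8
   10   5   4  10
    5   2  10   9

38

Cheapest: (0,0) -> (0,1) -> (1,1) -> (2,1) -> (2,2) -> (2,3)
  5 + 7 + 5 + 2 + 10 + 9 = 38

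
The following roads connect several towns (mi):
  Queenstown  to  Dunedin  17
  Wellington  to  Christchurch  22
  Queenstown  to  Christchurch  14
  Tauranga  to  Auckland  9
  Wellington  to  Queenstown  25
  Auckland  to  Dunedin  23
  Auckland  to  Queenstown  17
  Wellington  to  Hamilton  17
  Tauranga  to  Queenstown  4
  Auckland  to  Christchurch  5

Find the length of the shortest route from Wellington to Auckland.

Checking several routes:
Wellington-Queenstown-Auckland: 25 + 17 = 42
Wellington-Christchurch-Queenstown-Auckland: 22 + 14 + 17 = 53
Wellington-Christchurch-Queenstown-Tauranga-Auckland: 22 + 14 + 4 + 9 = 49
Wellington-Queenstown-Christchurch-Auckland: 25 + 14 + 5 = 44
Wellington-Queenstown-Tauranga-Auckland: 25 + 4 + 9 = 38
Wellington-Christchurch-Auckland: 22 + 5 = 27
Best route has total 27 mi.

27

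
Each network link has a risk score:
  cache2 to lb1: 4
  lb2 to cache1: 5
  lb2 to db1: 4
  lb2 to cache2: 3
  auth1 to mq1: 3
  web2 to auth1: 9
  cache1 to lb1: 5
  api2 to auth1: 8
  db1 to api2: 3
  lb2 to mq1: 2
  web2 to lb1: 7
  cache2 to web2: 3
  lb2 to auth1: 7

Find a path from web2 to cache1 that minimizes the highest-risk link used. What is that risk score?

5

Comparing a few candidate routes:
web2 → lb1 → cache2 → lb2 → cache1: max(7, 4, 3, 5) = 7
web2 → auth1 → mq1 → lb2 → cache2 → lb1 → cache1: max(9, 3, 2, 3, 4, 5) = 9
web2 → auth1 → mq1 → lb2 → cache1: max(9, 3, 2, 5) = 9
web2 → cache2 → lb1 → cache1: max(3, 4, 5) = 5
web2 → cache2 → lb2 → cache1: max(3, 3, 5) = 5
web2 → lb1 → cache1: max(7, 5) = 7
Best route has worst link 5.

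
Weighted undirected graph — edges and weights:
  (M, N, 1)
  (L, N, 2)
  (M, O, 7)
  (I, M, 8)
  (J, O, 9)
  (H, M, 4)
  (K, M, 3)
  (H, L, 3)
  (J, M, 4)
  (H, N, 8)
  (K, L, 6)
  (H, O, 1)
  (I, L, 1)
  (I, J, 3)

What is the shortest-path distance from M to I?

4

Some routes from M to I:
M - K - L - I: 3 + 6 + 1 = 10
M - O - H - L - I: 7 + 1 + 3 + 1 = 12
M - N - L - I: 1 + 2 + 1 = 4
M - H - L - I: 4 + 3 + 1 = 8
M - J - I: 4 + 3 = 7
M - I: 8
Best route has total 4.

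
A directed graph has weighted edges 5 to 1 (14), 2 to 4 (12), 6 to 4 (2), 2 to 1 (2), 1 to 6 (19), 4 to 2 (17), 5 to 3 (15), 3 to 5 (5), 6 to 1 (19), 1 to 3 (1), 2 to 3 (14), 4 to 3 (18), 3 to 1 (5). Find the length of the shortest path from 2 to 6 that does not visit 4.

21

Paths from 2 to 6 avoiding 4:
2-3-1-6: 14 + 5 + 19 = 38
2-3-5-1-6: 14 + 5 + 14 + 19 = 52
2-1-6: 2 + 19 = 21
Best route has total 21.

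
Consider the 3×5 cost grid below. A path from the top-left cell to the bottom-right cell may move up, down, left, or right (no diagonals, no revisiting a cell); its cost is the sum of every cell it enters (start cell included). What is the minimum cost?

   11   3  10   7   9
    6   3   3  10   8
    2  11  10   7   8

45

Path (0,0) -> (0,1) -> (1,1) -> (1,2) -> (1,3) -> (2,3) -> (2,4): 11 + 3 + 3 + 3 + 10 + 7 + 8 = 45.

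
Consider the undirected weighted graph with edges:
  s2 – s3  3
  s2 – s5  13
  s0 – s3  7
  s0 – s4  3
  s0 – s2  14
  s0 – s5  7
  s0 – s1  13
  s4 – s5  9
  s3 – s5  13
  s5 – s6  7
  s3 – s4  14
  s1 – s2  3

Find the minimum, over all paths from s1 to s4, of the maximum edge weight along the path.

7

Checking several routes:
s1-s2-s3-s0-s4: max(3, 3, 7, 3) = 7
s1-s0-s3-s2-s5-s4: max(13, 7, 3, 13, 9) = 13
s1-s0-s4: max(13, 3) = 13
s1-s0-s3-s5-s4: max(13, 7, 13, 9) = 13
s1-s0-s5-s4: max(13, 7, 9) = 13
s1-s2-s3-s0-s5-s4: max(3, 3, 7, 7, 9) = 9
The minimum achievable maximum is 7.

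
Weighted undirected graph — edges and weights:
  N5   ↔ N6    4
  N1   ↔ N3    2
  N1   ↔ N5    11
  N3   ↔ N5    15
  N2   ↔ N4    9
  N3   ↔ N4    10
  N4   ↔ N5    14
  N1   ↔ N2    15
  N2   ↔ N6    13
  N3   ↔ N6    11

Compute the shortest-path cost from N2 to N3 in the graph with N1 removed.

19

Comparing a few candidate routes:
N2 - N4 - N3: 9 + 10 = 19
N2 - N6 - N3: 13 + 11 = 24
N2 - N6 - N5 - N3: 13 + 4 + 15 = 32
The minimum is 19.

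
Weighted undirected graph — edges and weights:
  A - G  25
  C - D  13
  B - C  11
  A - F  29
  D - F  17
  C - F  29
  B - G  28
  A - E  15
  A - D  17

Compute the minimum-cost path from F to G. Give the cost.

Comparing a few candidate routes:
F - D - C - B - G: 17 + 13 + 11 + 28 = 69
F - D - A - G: 17 + 17 + 25 = 59
F - C - B - G: 29 + 11 + 28 = 68
F - A - G: 29 + 25 = 54
F - C - D - A - G: 29 + 13 + 17 + 25 = 84
The minimum is 54.

54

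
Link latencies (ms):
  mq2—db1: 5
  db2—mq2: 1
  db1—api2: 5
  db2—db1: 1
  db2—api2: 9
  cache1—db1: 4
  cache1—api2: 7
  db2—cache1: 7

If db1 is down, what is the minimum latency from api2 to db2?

9

Paths from api2 to db2 avoiding db1:
api2→cache1→db2: 7 + 7 = 14
api2→db2: 9
The minimum is 9 ms.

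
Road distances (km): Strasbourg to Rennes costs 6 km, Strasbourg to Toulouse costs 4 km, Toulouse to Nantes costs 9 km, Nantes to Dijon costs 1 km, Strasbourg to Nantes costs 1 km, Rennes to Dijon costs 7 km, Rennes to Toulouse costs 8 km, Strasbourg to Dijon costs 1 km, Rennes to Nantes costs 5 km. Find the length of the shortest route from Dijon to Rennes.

Some routes from Dijon to Rennes:
Dijon - Nantes - Rennes: 1 + 5 = 6
Dijon - Rennes: 7
Dijon - Strasbourg - Rennes: 1 + 6 = 7
Dijon - Strasbourg - Nantes - Rennes: 1 + 1 + 5 = 7
Dijon - Strasbourg - Toulouse - Rennes: 1 + 4 + 8 = 13
Dijon - Nantes - Strasbourg - Rennes: 1 + 1 + 6 = 8
Shortest: 6 km.

6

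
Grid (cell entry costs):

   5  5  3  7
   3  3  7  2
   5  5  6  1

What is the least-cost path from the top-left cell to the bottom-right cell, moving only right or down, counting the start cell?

21

One optimal route is [0,0]→[1,0]→[1,1]→[1,2]→[1,3]→[2,3].
Its cost is 5 + 3 + 3 + 7 + 2 + 1 = 21.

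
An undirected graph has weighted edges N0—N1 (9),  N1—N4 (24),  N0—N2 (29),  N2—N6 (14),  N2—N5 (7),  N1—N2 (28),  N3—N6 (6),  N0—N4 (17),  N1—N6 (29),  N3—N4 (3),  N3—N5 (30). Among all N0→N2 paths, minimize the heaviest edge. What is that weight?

Some routes from N0 to N2:
N0 - N4 - N3 - N6 - N2: max(17, 3, 6, 14) = 17
N0 - N1 - N4 - N3 - N6 - N2: max(9, 24, 3, 6, 14) = 24
N0 - N4 - N1 - N2: max(17, 24, 28) = 28
N0 - N1 - N2: max(9, 28) = 28
Smallest bottleneck: 17.

17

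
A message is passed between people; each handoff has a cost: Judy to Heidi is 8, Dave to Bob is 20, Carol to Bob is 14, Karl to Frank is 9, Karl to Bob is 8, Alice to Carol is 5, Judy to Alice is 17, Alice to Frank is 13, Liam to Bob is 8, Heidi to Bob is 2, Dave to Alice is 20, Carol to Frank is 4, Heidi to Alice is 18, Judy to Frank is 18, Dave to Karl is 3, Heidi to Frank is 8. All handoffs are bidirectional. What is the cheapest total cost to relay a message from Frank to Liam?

18

Comparing a few candidate routes:
Frank → Karl → Bob → Liam: 9 + 8 + 8 = 25
Frank → Carol → Bob → Liam: 4 + 14 + 8 = 26
Frank → Heidi → Bob → Liam: 8 + 2 + 8 = 18
Best route has total 18.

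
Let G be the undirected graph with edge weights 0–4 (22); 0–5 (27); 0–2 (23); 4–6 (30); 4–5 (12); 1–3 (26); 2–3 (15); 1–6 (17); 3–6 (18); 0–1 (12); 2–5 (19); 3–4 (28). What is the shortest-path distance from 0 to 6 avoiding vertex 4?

29

Checking several routes:
0→2→3→6: 23 + 15 + 18 = 56
0→1→6: 12 + 17 = 29
0→1→3→6: 12 + 26 + 18 = 56
The minimum is 29.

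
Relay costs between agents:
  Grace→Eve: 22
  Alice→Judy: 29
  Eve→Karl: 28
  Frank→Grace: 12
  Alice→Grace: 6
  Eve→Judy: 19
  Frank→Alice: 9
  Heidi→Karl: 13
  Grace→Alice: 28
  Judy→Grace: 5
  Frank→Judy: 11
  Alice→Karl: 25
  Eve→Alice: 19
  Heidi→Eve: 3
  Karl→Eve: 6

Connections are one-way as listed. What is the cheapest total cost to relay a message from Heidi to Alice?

Routes from Heidi to Alice:
Heidi→Eve→Alice: 3 + 19 = 22
Heidi→Karl→Eve→Judy→Grace→Alice: 13 + 6 + 19 + 5 + 28 = 71
Heidi→Eve→Judy→Grace→Alice: 3 + 19 + 5 + 28 = 55
Heidi→Karl→Eve→Alice: 13 + 6 + 19 = 38
The minimum is 22.

22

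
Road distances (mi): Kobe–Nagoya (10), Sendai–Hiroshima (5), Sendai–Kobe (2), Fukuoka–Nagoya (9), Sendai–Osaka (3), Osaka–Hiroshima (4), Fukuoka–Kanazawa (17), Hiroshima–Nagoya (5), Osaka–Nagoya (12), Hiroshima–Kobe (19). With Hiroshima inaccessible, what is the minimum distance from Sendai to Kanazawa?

38

Routes from Sendai to Kanazawa avoiding Hiroshima:
Sendai -> Kobe -> Nagoya -> Fukuoka -> Kanazawa: 2 + 10 + 9 + 17 = 38
Sendai -> Osaka -> Nagoya -> Fukuoka -> Kanazawa: 3 + 12 + 9 + 17 = 41
Shortest: 38 mi.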